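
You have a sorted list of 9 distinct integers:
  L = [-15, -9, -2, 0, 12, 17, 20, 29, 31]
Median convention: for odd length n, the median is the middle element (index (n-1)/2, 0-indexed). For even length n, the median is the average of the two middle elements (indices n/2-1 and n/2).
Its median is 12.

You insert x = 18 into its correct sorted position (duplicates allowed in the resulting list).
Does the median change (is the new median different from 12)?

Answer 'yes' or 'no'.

Answer: yes

Derivation:
Old median = 12
Insert x = 18
New median = 29/2
Changed? yes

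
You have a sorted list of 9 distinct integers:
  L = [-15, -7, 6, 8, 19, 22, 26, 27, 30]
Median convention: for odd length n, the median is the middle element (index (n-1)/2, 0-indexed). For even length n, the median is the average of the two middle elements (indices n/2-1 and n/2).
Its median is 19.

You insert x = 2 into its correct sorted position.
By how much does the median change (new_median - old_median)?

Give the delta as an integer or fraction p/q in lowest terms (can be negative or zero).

Old median = 19
After inserting x = 2: new sorted = [-15, -7, 2, 6, 8, 19, 22, 26, 27, 30]
New median = 27/2
Delta = 27/2 - 19 = -11/2

Answer: -11/2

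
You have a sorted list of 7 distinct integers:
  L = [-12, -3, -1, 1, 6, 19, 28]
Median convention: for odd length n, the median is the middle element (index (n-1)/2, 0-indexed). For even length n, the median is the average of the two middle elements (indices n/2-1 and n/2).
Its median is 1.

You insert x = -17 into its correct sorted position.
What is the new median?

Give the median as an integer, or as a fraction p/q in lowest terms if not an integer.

Old list (sorted, length 7): [-12, -3, -1, 1, 6, 19, 28]
Old median = 1
Insert x = -17
Old length odd (7). Middle was index 3 = 1.
New length even (8). New median = avg of two middle elements.
x = -17: 0 elements are < x, 7 elements are > x.
New sorted list: [-17, -12, -3, -1, 1, 6, 19, 28]
New median = 0

Answer: 0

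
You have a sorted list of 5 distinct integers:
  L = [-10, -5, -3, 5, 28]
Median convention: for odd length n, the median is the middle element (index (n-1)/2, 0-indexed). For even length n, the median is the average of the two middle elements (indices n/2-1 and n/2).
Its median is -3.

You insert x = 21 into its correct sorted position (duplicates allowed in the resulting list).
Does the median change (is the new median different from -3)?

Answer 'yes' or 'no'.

Answer: yes

Derivation:
Old median = -3
Insert x = 21
New median = 1
Changed? yes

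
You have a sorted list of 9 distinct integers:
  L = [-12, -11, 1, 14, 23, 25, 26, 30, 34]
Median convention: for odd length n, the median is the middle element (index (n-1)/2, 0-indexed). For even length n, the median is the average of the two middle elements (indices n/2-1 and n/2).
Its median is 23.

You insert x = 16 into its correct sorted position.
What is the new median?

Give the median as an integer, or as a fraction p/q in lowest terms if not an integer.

Answer: 39/2

Derivation:
Old list (sorted, length 9): [-12, -11, 1, 14, 23, 25, 26, 30, 34]
Old median = 23
Insert x = 16
Old length odd (9). Middle was index 4 = 23.
New length even (10). New median = avg of two middle elements.
x = 16: 4 elements are < x, 5 elements are > x.
New sorted list: [-12, -11, 1, 14, 16, 23, 25, 26, 30, 34]
New median = 39/2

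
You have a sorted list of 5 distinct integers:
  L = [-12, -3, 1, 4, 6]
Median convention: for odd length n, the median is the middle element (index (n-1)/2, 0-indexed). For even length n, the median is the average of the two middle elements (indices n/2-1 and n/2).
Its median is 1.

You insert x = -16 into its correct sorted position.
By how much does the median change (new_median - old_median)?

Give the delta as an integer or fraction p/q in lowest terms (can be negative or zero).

Old median = 1
After inserting x = -16: new sorted = [-16, -12, -3, 1, 4, 6]
New median = -1
Delta = -1 - 1 = -2

Answer: -2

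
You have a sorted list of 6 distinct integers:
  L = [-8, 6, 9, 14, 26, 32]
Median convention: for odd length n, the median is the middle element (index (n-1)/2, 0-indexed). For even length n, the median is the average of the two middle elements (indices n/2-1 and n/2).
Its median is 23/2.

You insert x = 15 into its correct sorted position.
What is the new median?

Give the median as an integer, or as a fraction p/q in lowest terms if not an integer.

Answer: 14

Derivation:
Old list (sorted, length 6): [-8, 6, 9, 14, 26, 32]
Old median = 23/2
Insert x = 15
Old length even (6). Middle pair: indices 2,3 = 9,14.
New length odd (7). New median = single middle element.
x = 15: 4 elements are < x, 2 elements are > x.
New sorted list: [-8, 6, 9, 14, 15, 26, 32]
New median = 14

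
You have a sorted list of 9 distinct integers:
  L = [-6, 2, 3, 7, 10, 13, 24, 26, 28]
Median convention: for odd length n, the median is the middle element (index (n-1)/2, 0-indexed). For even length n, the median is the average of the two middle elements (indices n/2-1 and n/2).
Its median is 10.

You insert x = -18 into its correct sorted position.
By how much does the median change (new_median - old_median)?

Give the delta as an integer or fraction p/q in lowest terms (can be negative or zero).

Old median = 10
After inserting x = -18: new sorted = [-18, -6, 2, 3, 7, 10, 13, 24, 26, 28]
New median = 17/2
Delta = 17/2 - 10 = -3/2

Answer: -3/2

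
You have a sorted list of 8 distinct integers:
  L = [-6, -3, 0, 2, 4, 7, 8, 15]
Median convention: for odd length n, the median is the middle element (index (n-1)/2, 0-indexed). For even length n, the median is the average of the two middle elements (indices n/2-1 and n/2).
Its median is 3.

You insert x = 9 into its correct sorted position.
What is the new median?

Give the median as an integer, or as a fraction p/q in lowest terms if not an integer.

Old list (sorted, length 8): [-6, -3, 0, 2, 4, 7, 8, 15]
Old median = 3
Insert x = 9
Old length even (8). Middle pair: indices 3,4 = 2,4.
New length odd (9). New median = single middle element.
x = 9: 7 elements are < x, 1 elements are > x.
New sorted list: [-6, -3, 0, 2, 4, 7, 8, 9, 15]
New median = 4

Answer: 4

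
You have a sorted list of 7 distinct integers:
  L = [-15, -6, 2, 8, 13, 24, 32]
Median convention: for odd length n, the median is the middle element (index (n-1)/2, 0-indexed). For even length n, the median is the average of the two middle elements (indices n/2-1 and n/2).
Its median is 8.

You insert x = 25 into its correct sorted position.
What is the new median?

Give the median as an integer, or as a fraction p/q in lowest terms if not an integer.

Answer: 21/2

Derivation:
Old list (sorted, length 7): [-15, -6, 2, 8, 13, 24, 32]
Old median = 8
Insert x = 25
Old length odd (7). Middle was index 3 = 8.
New length even (8). New median = avg of two middle elements.
x = 25: 6 elements are < x, 1 elements are > x.
New sorted list: [-15, -6, 2, 8, 13, 24, 25, 32]
New median = 21/2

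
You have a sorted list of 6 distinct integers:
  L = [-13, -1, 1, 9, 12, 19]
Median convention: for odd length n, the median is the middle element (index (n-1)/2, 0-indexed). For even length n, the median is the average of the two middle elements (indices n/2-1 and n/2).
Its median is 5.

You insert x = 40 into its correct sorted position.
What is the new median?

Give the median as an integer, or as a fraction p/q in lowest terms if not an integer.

Old list (sorted, length 6): [-13, -1, 1, 9, 12, 19]
Old median = 5
Insert x = 40
Old length even (6). Middle pair: indices 2,3 = 1,9.
New length odd (7). New median = single middle element.
x = 40: 6 elements are < x, 0 elements are > x.
New sorted list: [-13, -1, 1, 9, 12, 19, 40]
New median = 9

Answer: 9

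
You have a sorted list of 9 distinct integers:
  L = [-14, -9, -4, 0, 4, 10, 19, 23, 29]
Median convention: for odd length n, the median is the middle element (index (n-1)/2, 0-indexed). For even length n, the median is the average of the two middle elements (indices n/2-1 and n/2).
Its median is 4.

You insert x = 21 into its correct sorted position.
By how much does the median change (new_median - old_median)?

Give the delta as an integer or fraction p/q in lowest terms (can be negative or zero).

Answer: 3

Derivation:
Old median = 4
After inserting x = 21: new sorted = [-14, -9, -4, 0, 4, 10, 19, 21, 23, 29]
New median = 7
Delta = 7 - 4 = 3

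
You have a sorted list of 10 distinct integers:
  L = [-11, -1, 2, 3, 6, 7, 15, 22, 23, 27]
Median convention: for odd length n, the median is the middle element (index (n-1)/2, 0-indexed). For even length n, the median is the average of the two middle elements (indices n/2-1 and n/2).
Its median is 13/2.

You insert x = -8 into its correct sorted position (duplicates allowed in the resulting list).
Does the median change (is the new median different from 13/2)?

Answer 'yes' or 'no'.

Old median = 13/2
Insert x = -8
New median = 6
Changed? yes

Answer: yes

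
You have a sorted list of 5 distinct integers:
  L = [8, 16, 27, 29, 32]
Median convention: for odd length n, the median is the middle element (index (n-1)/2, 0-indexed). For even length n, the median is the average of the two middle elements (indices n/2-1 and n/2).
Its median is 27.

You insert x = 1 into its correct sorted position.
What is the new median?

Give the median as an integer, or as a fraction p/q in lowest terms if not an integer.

Answer: 43/2

Derivation:
Old list (sorted, length 5): [8, 16, 27, 29, 32]
Old median = 27
Insert x = 1
Old length odd (5). Middle was index 2 = 27.
New length even (6). New median = avg of two middle elements.
x = 1: 0 elements are < x, 5 elements are > x.
New sorted list: [1, 8, 16, 27, 29, 32]
New median = 43/2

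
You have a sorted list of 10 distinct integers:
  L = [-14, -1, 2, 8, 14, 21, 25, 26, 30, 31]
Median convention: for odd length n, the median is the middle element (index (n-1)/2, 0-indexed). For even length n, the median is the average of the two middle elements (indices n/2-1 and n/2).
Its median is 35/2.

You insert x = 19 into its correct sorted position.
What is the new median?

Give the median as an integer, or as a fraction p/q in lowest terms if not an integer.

Old list (sorted, length 10): [-14, -1, 2, 8, 14, 21, 25, 26, 30, 31]
Old median = 35/2
Insert x = 19
Old length even (10). Middle pair: indices 4,5 = 14,21.
New length odd (11). New median = single middle element.
x = 19: 5 elements are < x, 5 elements are > x.
New sorted list: [-14, -1, 2, 8, 14, 19, 21, 25, 26, 30, 31]
New median = 19

Answer: 19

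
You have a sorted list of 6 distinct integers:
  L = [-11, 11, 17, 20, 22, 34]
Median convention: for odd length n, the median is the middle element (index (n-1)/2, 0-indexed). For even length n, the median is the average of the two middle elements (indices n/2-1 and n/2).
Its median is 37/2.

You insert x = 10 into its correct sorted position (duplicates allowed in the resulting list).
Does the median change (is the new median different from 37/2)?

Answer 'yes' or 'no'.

Old median = 37/2
Insert x = 10
New median = 17
Changed? yes

Answer: yes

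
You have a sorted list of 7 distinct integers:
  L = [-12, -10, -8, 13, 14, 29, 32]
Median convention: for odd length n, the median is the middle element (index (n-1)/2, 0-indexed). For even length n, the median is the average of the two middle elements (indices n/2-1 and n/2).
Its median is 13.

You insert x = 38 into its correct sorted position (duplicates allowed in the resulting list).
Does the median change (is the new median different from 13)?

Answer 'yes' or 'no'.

Old median = 13
Insert x = 38
New median = 27/2
Changed? yes

Answer: yes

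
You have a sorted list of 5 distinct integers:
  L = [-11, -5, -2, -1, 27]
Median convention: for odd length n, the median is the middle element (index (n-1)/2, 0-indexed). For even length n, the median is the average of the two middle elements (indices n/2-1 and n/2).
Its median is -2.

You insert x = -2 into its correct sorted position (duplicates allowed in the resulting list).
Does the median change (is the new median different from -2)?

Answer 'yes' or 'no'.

Answer: no

Derivation:
Old median = -2
Insert x = -2
New median = -2
Changed? no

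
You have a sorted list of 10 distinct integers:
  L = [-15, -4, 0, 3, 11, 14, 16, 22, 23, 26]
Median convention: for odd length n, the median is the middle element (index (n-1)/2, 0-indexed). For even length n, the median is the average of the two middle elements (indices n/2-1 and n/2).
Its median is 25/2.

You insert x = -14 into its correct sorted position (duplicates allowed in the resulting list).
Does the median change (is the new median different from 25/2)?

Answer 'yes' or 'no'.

Answer: yes

Derivation:
Old median = 25/2
Insert x = -14
New median = 11
Changed? yes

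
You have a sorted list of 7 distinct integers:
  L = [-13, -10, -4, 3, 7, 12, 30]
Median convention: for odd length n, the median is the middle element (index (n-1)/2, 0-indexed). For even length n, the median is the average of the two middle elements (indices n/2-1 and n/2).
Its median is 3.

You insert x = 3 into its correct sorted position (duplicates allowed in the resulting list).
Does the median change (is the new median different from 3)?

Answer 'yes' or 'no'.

Answer: no

Derivation:
Old median = 3
Insert x = 3
New median = 3
Changed? no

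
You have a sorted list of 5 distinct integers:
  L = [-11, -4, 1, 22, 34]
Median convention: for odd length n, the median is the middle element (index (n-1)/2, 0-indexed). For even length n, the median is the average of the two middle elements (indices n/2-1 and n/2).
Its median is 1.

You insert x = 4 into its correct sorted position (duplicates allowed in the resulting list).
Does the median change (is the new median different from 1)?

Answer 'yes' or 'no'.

Answer: yes

Derivation:
Old median = 1
Insert x = 4
New median = 5/2
Changed? yes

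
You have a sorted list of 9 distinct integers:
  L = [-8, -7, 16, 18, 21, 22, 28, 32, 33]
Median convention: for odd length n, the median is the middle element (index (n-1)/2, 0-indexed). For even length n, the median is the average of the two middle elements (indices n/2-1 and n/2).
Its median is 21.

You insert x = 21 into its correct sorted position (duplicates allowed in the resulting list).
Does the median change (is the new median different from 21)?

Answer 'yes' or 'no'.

Old median = 21
Insert x = 21
New median = 21
Changed? no

Answer: no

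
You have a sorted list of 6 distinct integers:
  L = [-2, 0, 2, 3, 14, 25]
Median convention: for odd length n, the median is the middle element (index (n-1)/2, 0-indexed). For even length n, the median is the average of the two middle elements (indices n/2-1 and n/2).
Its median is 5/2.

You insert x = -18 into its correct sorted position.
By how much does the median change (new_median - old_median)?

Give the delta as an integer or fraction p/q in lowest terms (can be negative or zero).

Old median = 5/2
After inserting x = -18: new sorted = [-18, -2, 0, 2, 3, 14, 25]
New median = 2
Delta = 2 - 5/2 = -1/2

Answer: -1/2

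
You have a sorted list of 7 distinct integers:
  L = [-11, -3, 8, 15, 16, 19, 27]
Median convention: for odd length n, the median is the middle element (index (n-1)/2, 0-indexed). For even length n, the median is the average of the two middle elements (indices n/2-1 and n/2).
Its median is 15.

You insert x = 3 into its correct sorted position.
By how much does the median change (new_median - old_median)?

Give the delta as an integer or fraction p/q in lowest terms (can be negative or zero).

Answer: -7/2

Derivation:
Old median = 15
After inserting x = 3: new sorted = [-11, -3, 3, 8, 15, 16, 19, 27]
New median = 23/2
Delta = 23/2 - 15 = -7/2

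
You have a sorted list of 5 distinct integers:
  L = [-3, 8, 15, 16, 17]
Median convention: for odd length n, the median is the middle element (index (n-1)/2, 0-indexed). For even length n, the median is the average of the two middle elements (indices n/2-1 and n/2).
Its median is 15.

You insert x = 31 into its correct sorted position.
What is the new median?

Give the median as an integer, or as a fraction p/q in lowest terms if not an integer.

Old list (sorted, length 5): [-3, 8, 15, 16, 17]
Old median = 15
Insert x = 31
Old length odd (5). Middle was index 2 = 15.
New length even (6). New median = avg of two middle elements.
x = 31: 5 elements are < x, 0 elements are > x.
New sorted list: [-3, 8, 15, 16, 17, 31]
New median = 31/2

Answer: 31/2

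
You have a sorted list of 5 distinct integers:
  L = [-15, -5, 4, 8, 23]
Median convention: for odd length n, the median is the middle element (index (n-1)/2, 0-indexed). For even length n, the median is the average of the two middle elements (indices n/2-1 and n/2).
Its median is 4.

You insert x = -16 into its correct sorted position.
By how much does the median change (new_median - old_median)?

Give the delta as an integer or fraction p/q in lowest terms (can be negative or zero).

Answer: -9/2

Derivation:
Old median = 4
After inserting x = -16: new sorted = [-16, -15, -5, 4, 8, 23]
New median = -1/2
Delta = -1/2 - 4 = -9/2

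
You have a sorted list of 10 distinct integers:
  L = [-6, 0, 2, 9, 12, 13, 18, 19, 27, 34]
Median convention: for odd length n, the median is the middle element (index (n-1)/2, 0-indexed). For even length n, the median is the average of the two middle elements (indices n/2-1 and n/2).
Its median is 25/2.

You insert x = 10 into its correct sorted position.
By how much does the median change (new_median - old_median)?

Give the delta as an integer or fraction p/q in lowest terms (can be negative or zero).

Old median = 25/2
After inserting x = 10: new sorted = [-6, 0, 2, 9, 10, 12, 13, 18, 19, 27, 34]
New median = 12
Delta = 12 - 25/2 = -1/2

Answer: -1/2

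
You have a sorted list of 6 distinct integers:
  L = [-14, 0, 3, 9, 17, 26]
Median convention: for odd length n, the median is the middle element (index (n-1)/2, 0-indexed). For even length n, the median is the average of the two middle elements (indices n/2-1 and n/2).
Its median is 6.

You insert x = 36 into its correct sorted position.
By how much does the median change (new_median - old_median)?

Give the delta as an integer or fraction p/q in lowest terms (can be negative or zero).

Answer: 3

Derivation:
Old median = 6
After inserting x = 36: new sorted = [-14, 0, 3, 9, 17, 26, 36]
New median = 9
Delta = 9 - 6 = 3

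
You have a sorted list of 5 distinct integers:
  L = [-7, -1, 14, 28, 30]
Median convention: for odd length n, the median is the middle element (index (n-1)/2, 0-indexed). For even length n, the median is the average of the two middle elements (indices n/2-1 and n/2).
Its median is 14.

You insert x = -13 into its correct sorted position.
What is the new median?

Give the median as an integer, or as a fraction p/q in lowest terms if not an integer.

Old list (sorted, length 5): [-7, -1, 14, 28, 30]
Old median = 14
Insert x = -13
Old length odd (5). Middle was index 2 = 14.
New length even (6). New median = avg of two middle elements.
x = -13: 0 elements are < x, 5 elements are > x.
New sorted list: [-13, -7, -1, 14, 28, 30]
New median = 13/2

Answer: 13/2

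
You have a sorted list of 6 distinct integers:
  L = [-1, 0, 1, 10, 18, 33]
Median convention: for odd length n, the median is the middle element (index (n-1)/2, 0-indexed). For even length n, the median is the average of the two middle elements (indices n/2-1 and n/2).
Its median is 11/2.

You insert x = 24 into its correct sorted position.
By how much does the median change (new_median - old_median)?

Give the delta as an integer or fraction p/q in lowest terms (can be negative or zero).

Answer: 9/2

Derivation:
Old median = 11/2
After inserting x = 24: new sorted = [-1, 0, 1, 10, 18, 24, 33]
New median = 10
Delta = 10 - 11/2 = 9/2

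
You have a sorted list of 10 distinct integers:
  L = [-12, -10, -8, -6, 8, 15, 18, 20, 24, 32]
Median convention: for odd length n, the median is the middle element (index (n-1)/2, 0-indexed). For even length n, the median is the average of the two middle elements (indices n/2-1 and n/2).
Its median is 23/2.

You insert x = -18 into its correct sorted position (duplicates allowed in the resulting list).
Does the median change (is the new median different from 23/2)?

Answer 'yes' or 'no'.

Old median = 23/2
Insert x = -18
New median = 8
Changed? yes

Answer: yes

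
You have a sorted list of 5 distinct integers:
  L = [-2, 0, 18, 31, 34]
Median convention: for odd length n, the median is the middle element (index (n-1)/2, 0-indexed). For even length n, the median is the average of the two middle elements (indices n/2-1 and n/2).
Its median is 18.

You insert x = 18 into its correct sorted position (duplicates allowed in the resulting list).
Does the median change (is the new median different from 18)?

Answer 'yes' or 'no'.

Answer: no

Derivation:
Old median = 18
Insert x = 18
New median = 18
Changed? no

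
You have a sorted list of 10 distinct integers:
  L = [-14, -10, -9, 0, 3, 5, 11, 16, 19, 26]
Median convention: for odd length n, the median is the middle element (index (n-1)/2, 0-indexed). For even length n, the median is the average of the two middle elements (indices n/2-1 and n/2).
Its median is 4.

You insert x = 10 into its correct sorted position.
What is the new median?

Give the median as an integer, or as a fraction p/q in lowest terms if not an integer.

Old list (sorted, length 10): [-14, -10, -9, 0, 3, 5, 11, 16, 19, 26]
Old median = 4
Insert x = 10
Old length even (10). Middle pair: indices 4,5 = 3,5.
New length odd (11). New median = single middle element.
x = 10: 6 elements are < x, 4 elements are > x.
New sorted list: [-14, -10, -9, 0, 3, 5, 10, 11, 16, 19, 26]
New median = 5

Answer: 5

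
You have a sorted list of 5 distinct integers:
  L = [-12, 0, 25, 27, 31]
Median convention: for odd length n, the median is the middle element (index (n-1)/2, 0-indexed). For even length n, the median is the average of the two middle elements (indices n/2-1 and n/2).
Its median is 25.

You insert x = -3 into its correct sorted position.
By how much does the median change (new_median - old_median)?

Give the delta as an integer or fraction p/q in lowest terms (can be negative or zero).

Old median = 25
After inserting x = -3: new sorted = [-12, -3, 0, 25, 27, 31]
New median = 25/2
Delta = 25/2 - 25 = -25/2

Answer: -25/2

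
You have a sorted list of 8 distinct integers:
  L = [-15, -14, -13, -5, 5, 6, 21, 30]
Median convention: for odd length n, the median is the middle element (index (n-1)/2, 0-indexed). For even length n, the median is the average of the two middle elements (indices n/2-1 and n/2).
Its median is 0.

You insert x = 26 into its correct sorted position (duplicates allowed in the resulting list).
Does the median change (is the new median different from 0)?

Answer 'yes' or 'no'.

Old median = 0
Insert x = 26
New median = 5
Changed? yes

Answer: yes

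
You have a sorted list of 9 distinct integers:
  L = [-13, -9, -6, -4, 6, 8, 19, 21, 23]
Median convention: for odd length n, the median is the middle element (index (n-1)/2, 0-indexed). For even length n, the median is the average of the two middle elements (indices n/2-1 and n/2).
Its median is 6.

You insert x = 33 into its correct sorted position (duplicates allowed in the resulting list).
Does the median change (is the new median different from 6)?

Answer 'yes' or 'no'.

Answer: yes

Derivation:
Old median = 6
Insert x = 33
New median = 7
Changed? yes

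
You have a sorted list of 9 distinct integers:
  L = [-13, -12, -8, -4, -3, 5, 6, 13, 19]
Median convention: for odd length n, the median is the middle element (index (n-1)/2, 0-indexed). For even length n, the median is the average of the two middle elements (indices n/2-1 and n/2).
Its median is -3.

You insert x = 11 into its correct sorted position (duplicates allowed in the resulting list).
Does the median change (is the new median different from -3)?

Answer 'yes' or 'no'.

Old median = -3
Insert x = 11
New median = 1
Changed? yes

Answer: yes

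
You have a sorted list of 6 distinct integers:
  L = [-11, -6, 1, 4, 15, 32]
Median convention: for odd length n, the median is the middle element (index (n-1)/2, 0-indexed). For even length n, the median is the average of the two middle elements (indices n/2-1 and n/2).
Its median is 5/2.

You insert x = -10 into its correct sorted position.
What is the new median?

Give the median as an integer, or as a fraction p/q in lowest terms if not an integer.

Old list (sorted, length 6): [-11, -6, 1, 4, 15, 32]
Old median = 5/2
Insert x = -10
Old length even (6). Middle pair: indices 2,3 = 1,4.
New length odd (7). New median = single middle element.
x = -10: 1 elements are < x, 5 elements are > x.
New sorted list: [-11, -10, -6, 1, 4, 15, 32]
New median = 1

Answer: 1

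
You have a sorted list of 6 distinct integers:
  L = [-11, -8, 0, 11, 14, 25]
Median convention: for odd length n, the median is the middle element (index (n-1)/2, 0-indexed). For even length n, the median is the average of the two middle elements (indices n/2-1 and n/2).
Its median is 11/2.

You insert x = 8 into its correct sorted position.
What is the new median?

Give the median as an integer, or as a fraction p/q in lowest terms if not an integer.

Old list (sorted, length 6): [-11, -8, 0, 11, 14, 25]
Old median = 11/2
Insert x = 8
Old length even (6). Middle pair: indices 2,3 = 0,11.
New length odd (7). New median = single middle element.
x = 8: 3 elements are < x, 3 elements are > x.
New sorted list: [-11, -8, 0, 8, 11, 14, 25]
New median = 8

Answer: 8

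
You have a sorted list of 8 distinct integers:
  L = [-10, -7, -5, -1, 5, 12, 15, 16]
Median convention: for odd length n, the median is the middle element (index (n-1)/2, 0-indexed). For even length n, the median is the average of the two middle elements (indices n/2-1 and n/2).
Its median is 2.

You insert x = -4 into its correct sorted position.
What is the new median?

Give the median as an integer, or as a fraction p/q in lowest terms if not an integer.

Answer: -1

Derivation:
Old list (sorted, length 8): [-10, -7, -5, -1, 5, 12, 15, 16]
Old median = 2
Insert x = -4
Old length even (8). Middle pair: indices 3,4 = -1,5.
New length odd (9). New median = single middle element.
x = -4: 3 elements are < x, 5 elements are > x.
New sorted list: [-10, -7, -5, -4, -1, 5, 12, 15, 16]
New median = -1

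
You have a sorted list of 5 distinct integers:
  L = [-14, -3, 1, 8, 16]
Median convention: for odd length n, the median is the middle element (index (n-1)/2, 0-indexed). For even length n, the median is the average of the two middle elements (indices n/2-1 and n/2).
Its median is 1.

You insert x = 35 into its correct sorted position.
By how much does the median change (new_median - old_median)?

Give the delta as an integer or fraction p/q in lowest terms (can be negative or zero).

Old median = 1
After inserting x = 35: new sorted = [-14, -3, 1, 8, 16, 35]
New median = 9/2
Delta = 9/2 - 1 = 7/2

Answer: 7/2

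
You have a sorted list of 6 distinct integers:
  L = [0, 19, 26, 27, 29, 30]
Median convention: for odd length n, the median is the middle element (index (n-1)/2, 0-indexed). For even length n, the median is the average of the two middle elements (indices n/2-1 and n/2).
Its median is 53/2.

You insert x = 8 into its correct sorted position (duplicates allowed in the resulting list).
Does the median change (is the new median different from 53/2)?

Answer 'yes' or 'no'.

Old median = 53/2
Insert x = 8
New median = 26
Changed? yes

Answer: yes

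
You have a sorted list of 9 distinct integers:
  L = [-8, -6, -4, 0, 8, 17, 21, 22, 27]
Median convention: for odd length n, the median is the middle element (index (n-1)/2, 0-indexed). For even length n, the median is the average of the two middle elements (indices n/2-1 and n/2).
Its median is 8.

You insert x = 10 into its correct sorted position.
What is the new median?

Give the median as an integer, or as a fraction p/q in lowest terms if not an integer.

Old list (sorted, length 9): [-8, -6, -4, 0, 8, 17, 21, 22, 27]
Old median = 8
Insert x = 10
Old length odd (9). Middle was index 4 = 8.
New length even (10). New median = avg of two middle elements.
x = 10: 5 elements are < x, 4 elements are > x.
New sorted list: [-8, -6, -4, 0, 8, 10, 17, 21, 22, 27]
New median = 9

Answer: 9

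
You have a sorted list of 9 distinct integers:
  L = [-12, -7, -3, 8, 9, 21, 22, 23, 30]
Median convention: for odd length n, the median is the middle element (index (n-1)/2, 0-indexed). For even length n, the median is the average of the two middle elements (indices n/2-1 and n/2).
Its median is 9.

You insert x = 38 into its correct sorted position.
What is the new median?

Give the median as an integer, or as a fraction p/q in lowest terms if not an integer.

Answer: 15

Derivation:
Old list (sorted, length 9): [-12, -7, -3, 8, 9, 21, 22, 23, 30]
Old median = 9
Insert x = 38
Old length odd (9). Middle was index 4 = 9.
New length even (10). New median = avg of two middle elements.
x = 38: 9 elements are < x, 0 elements are > x.
New sorted list: [-12, -7, -3, 8, 9, 21, 22, 23, 30, 38]
New median = 15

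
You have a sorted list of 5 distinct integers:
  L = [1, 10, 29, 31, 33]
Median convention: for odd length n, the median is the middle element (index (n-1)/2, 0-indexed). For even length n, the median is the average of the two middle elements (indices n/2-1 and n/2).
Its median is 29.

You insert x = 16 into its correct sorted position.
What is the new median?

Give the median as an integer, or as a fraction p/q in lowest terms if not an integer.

Answer: 45/2

Derivation:
Old list (sorted, length 5): [1, 10, 29, 31, 33]
Old median = 29
Insert x = 16
Old length odd (5). Middle was index 2 = 29.
New length even (6). New median = avg of two middle elements.
x = 16: 2 elements are < x, 3 elements are > x.
New sorted list: [1, 10, 16, 29, 31, 33]
New median = 45/2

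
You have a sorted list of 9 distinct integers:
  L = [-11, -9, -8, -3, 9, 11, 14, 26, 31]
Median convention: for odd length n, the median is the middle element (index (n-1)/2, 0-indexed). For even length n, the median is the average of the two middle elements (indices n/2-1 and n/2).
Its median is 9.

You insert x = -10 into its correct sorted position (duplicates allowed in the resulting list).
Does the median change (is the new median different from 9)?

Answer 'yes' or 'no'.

Old median = 9
Insert x = -10
New median = 3
Changed? yes

Answer: yes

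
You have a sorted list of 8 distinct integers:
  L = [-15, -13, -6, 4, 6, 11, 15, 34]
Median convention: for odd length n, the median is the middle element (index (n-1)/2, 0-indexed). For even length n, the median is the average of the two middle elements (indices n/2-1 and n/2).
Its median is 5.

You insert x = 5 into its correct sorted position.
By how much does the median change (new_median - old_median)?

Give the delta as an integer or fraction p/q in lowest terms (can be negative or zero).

Answer: 0

Derivation:
Old median = 5
After inserting x = 5: new sorted = [-15, -13, -6, 4, 5, 6, 11, 15, 34]
New median = 5
Delta = 5 - 5 = 0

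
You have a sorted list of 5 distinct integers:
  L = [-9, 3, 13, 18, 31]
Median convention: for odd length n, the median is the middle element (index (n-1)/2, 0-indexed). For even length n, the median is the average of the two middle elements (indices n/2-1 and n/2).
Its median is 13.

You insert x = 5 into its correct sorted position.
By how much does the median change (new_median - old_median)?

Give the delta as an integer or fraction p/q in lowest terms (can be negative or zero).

Old median = 13
After inserting x = 5: new sorted = [-9, 3, 5, 13, 18, 31]
New median = 9
Delta = 9 - 13 = -4

Answer: -4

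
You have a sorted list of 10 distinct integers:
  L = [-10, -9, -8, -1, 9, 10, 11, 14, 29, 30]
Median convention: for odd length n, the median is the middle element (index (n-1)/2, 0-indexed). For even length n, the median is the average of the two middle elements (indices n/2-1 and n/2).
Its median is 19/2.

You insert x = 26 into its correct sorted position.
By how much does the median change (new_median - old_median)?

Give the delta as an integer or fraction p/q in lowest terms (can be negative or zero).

Old median = 19/2
After inserting x = 26: new sorted = [-10, -9, -8, -1, 9, 10, 11, 14, 26, 29, 30]
New median = 10
Delta = 10 - 19/2 = 1/2

Answer: 1/2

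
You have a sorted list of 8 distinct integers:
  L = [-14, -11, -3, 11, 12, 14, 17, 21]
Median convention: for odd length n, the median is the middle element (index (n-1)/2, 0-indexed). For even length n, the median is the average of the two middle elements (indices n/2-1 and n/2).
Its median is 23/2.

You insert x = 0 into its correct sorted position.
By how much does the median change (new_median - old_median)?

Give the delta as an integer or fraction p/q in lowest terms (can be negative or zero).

Answer: -1/2

Derivation:
Old median = 23/2
After inserting x = 0: new sorted = [-14, -11, -3, 0, 11, 12, 14, 17, 21]
New median = 11
Delta = 11 - 23/2 = -1/2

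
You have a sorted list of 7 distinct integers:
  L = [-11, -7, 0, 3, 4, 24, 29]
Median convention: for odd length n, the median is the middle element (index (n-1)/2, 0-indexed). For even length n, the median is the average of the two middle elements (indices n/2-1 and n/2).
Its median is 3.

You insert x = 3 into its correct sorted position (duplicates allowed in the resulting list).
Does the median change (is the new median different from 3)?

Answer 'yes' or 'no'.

Answer: no

Derivation:
Old median = 3
Insert x = 3
New median = 3
Changed? no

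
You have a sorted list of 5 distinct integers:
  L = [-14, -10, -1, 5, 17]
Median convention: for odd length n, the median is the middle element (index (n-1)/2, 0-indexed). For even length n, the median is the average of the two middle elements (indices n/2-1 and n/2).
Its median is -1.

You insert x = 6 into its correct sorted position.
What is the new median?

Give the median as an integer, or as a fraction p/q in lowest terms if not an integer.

Answer: 2

Derivation:
Old list (sorted, length 5): [-14, -10, -1, 5, 17]
Old median = -1
Insert x = 6
Old length odd (5). Middle was index 2 = -1.
New length even (6). New median = avg of two middle elements.
x = 6: 4 elements are < x, 1 elements are > x.
New sorted list: [-14, -10, -1, 5, 6, 17]
New median = 2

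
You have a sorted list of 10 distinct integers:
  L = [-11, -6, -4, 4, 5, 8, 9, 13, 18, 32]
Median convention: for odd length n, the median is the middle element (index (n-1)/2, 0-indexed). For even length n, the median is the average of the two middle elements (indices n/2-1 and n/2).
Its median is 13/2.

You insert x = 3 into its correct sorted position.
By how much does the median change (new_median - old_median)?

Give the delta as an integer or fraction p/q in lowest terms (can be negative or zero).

Answer: -3/2

Derivation:
Old median = 13/2
After inserting x = 3: new sorted = [-11, -6, -4, 3, 4, 5, 8, 9, 13, 18, 32]
New median = 5
Delta = 5 - 13/2 = -3/2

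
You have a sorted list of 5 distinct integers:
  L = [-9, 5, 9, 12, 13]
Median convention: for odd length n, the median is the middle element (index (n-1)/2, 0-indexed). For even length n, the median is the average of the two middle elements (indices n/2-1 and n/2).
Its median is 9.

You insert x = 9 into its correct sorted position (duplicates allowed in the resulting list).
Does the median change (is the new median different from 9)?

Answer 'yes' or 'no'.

Answer: no

Derivation:
Old median = 9
Insert x = 9
New median = 9
Changed? no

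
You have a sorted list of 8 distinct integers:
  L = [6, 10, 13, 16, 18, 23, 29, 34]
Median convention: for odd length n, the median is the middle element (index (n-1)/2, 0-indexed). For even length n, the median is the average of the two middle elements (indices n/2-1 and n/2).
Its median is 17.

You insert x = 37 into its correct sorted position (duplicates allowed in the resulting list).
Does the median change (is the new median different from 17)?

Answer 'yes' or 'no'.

Old median = 17
Insert x = 37
New median = 18
Changed? yes

Answer: yes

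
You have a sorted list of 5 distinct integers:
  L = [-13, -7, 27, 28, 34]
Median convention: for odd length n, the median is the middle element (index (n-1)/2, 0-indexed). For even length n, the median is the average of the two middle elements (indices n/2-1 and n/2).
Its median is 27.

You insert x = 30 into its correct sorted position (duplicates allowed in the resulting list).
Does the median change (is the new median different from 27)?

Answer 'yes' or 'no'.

Answer: yes

Derivation:
Old median = 27
Insert x = 30
New median = 55/2
Changed? yes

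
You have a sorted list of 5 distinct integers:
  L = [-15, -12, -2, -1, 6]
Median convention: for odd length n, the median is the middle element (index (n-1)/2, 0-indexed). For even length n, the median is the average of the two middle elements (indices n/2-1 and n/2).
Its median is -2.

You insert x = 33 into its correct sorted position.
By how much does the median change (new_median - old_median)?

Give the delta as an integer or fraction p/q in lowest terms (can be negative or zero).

Old median = -2
After inserting x = 33: new sorted = [-15, -12, -2, -1, 6, 33]
New median = -3/2
Delta = -3/2 - -2 = 1/2

Answer: 1/2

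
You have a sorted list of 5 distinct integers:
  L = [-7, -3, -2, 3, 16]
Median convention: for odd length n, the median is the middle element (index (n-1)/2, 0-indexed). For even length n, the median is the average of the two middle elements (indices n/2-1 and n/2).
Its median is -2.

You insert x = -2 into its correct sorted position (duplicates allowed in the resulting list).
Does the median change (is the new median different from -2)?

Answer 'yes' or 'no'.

Answer: no

Derivation:
Old median = -2
Insert x = -2
New median = -2
Changed? no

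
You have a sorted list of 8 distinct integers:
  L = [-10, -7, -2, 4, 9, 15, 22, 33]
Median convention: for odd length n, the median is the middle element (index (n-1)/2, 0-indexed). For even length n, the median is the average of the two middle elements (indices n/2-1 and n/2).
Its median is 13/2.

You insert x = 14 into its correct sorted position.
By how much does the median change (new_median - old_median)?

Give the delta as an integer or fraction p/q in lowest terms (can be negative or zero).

Old median = 13/2
After inserting x = 14: new sorted = [-10, -7, -2, 4, 9, 14, 15, 22, 33]
New median = 9
Delta = 9 - 13/2 = 5/2

Answer: 5/2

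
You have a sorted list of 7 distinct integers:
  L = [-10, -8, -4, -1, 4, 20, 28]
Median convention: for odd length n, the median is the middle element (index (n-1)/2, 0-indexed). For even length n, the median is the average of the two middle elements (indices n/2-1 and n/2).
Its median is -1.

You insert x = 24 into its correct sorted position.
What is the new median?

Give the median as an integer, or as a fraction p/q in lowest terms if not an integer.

Answer: 3/2

Derivation:
Old list (sorted, length 7): [-10, -8, -4, -1, 4, 20, 28]
Old median = -1
Insert x = 24
Old length odd (7). Middle was index 3 = -1.
New length even (8). New median = avg of two middle elements.
x = 24: 6 elements are < x, 1 elements are > x.
New sorted list: [-10, -8, -4, -1, 4, 20, 24, 28]
New median = 3/2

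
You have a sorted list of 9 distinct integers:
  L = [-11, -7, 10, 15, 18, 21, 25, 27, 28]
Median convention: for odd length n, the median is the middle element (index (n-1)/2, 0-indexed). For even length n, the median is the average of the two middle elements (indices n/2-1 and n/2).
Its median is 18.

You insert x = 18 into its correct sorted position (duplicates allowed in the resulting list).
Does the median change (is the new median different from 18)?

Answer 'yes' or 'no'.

Old median = 18
Insert x = 18
New median = 18
Changed? no

Answer: no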